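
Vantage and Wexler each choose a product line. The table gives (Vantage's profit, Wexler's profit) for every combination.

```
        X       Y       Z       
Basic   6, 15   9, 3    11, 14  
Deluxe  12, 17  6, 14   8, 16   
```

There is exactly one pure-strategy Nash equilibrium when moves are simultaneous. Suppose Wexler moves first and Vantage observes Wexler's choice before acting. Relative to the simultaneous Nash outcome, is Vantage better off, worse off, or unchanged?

unchanged

Work backward from Vantage's decision.
- X → Vantage plays Deluxe (best of 6, 12); Wexler gets 17.
- Y → Vantage plays Basic (best of 9, 6); Wexler gets 3.
- Z → Vantage plays Basic (best of 11, 8); Wexler gets 14.
Among 17, 3, 14, the best is 17 at X. Subgame-perfect outcome: (Deluxe, X) with payoffs (12, 17).
For the simultaneous game, intersect best replies.
Vantage's best replies: X→Deluxe; Y→Basic; Z→Basic.
Wexler's best replies: Basic→X; Deluxe→X.
Only (Deluxe, X) has each player best-responding; Nash payoffs (12, 17).
Vantage earns 12 sequentially versus 12 at the Nash outcome: unchanged.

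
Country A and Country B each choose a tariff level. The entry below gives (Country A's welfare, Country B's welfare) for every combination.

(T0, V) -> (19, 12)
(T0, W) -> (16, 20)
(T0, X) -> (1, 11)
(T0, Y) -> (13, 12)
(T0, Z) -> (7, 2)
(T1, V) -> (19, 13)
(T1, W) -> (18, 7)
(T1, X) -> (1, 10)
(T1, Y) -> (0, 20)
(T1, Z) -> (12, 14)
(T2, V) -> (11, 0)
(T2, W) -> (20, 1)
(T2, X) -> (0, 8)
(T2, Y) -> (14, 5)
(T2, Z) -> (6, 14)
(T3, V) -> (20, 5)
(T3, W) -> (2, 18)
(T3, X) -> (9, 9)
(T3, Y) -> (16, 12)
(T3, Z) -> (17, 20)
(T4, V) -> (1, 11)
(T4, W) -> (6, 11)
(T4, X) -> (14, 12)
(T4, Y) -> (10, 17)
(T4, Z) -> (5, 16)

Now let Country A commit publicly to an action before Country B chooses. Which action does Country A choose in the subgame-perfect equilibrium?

Work backward from Country B's decision.
- T0 → Country B plays W (best of 12, 20, 11, 12, 2); Country A gets 16.
- T1 → Country B plays Y (best of 13, 7, 10, 20, 14); Country A gets 0.
- T2 → Country B plays Z (best of 0, 1, 8, 5, 14); Country A gets 6.
- T3 → Country B plays Z (best of 5, 18, 9, 12, 20); Country A gets 17.
- T4 → Country B plays Y (best of 11, 11, 12, 17, 16); Country A gets 10.
Country A's induced payoffs are 16, 0, 6, 17, 10, so Country A commits to T3. Subgame-perfect outcome: (T3, Z) with payoffs (17, 20).

T3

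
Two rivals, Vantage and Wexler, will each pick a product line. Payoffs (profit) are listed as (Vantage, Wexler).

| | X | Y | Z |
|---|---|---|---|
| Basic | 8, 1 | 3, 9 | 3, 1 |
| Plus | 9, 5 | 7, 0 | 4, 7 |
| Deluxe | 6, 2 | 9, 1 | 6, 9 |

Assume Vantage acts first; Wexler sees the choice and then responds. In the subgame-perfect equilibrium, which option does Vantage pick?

Deluxe

Work backward from Wexler's decision.
- Basic: BR = Y, leader payoff 3.
- Plus: BR = Z, leader payoff 4.
- Deluxe: BR = Z, leader payoff 6.
Maximizing over 3, 4, 6, Vantage chooses Deluxe. Subgame-perfect outcome: (Deluxe, Z) with payoffs (6, 9).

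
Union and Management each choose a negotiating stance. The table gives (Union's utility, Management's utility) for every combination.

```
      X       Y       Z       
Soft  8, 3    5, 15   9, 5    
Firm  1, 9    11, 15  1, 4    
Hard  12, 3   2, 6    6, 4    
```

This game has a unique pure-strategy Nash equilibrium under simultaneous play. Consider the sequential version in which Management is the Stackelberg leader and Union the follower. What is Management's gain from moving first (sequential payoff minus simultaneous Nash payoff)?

Work backward from Union's decision.
- X: BR = Hard, leader payoff 3.
- Y: BR = Firm, leader payoff 15.
- Z: BR = Soft, leader payoff 5.
Maximizing over 3, 15, 5, Management chooses Y. Subgame-perfect outcome: (Firm, Y) with payoffs (11, 15).
Under simultaneous play:
Union's best replies: X→Hard; Y→Firm; Z→Soft.
Management's best replies: Soft→Y; Firm→Y; Hard→Y.
The unique mutual best reply is (Firm, Y), giving (11, 15).
Management's commitment gain: 15 − 15 = 0.

0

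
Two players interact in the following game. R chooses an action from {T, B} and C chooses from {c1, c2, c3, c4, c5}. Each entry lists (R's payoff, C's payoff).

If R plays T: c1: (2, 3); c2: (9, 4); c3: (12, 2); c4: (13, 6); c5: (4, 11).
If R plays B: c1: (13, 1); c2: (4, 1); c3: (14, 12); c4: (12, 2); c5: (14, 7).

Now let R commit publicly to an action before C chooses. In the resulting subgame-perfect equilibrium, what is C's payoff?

12

Backward induction with R moving first.
- T → C plays c5 (best of 3, 4, 2, 6, 11); R gets 4.
- B → C plays c3 (best of 1, 1, 12, 2, 7); R gets 14.
Among 4, 14, the best is 14 at B. Subgame-perfect outcome: (B, c3) with payoffs (14, 12).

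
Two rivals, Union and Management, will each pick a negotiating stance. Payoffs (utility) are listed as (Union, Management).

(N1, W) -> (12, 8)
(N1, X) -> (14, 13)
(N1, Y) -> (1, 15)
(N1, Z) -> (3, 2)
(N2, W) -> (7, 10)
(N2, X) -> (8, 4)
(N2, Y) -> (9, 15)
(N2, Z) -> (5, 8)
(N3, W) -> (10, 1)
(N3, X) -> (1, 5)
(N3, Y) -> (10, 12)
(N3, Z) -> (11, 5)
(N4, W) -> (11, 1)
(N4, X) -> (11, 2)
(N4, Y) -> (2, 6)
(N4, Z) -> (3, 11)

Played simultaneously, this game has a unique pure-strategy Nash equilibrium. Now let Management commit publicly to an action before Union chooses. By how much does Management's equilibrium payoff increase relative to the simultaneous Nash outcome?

Work backward from Union's decision.
- W: BR = N1, leader payoff 8.
- X: BR = N1, leader payoff 13.
- Y: BR = N3, leader payoff 12.
- Z: BR = N3, leader payoff 5.
Maximizing over 8, 13, 12, 5, Management chooses X. Subgame-perfect outcome: (N1, X) with payoffs (14, 13).
Under simultaneous play:
Union's best replies: W→N1; X→N1; Y→N3; Z→N3.
Management's best replies: N1→Y; N2→Y; N3→Y; N4→Z.
The unique mutual best reply is (N3, Y), giving (10, 12).
Management's commitment gain: 13 − 12 = 1.

1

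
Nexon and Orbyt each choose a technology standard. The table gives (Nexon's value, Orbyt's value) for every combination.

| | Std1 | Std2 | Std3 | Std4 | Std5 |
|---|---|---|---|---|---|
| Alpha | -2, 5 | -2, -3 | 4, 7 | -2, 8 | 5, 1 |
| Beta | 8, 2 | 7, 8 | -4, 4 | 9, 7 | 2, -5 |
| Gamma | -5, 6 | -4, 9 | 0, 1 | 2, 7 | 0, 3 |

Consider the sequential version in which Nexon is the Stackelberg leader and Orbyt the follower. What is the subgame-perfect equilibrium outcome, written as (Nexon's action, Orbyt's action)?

(Beta, Std2)

Solve by backward induction (Nexon leads).
- Alpha: Orbyt compares 5, -3, 7, 8, 1 and picks Std4; Nexon would get -2.
- Beta: Orbyt compares 2, 8, 4, 7, -5 and picks Std2; Nexon would get 7.
- Gamma: Orbyt compares 6, 9, 1, 7, 3 and picks Std2; Nexon would get -4.
Maximizing over -2, 7, -4, Nexon chooses Beta. Subgame-perfect outcome: (Beta, Std2) with payoffs (7, 8).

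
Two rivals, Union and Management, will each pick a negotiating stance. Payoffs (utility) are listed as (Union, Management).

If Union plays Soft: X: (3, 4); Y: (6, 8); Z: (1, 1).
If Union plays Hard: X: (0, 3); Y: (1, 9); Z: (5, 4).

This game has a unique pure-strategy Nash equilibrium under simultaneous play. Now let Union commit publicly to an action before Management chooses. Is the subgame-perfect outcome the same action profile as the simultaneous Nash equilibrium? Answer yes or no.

yes

Backward induction with Union moving first.
- Soft: BR = Y, leader payoff 6.
- Hard: BR = Y, leader payoff 1.
Among 6, 1, the best is 6 at Soft. Subgame-perfect outcome: (Soft, Y) with payoffs (6, 8).
For the simultaneous game, intersect best replies.
Union's best replies: X→Soft; Y→Soft; Z→Hard.
Management's best replies: Soft→Y; Hard→Y.
The unique mutual best reply is (Soft, Y), giving (6, 8).
Sequential outcome (Soft, Y) coincides with the Nash profile (Soft, Y).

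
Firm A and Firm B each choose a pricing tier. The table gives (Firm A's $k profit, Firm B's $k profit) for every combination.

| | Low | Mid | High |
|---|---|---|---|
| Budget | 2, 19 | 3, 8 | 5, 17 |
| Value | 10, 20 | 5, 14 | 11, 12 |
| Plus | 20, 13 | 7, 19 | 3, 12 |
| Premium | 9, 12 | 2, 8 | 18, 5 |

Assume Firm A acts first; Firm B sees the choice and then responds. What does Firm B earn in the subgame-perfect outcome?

Solve by backward induction (Firm A leads).
- Budget: Firm B compares 19, 8, 17 and picks Low; Firm A would get 2.
- Value: Firm B compares 20, 14, 12 and picks Low; Firm A would get 10.
- Plus: Firm B compares 13, 19, 12 and picks Mid; Firm A would get 7.
- Premium: Firm B compares 12, 8, 5 and picks Low; Firm A would get 9.
Firm A's induced payoffs are 2, 10, 7, 9, so Firm A commits to Value. Subgame-perfect outcome: (Value, Low) with payoffs (10, 20).

20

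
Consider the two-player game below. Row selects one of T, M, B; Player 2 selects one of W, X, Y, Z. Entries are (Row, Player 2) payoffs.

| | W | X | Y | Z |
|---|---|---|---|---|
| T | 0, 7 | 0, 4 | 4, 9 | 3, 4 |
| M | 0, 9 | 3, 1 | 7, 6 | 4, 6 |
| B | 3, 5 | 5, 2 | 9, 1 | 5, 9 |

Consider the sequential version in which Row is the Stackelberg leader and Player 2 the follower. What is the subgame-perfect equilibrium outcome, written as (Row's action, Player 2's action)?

(B, Z)

Work backward from Player 2's decision.
- T → Player 2 plays Y (best of 7, 4, 9, 4); Row gets 4.
- M → Player 2 plays W (best of 9, 1, 6, 6); Row gets 0.
- B → Player 2 plays Z (best of 5, 2, 1, 9); Row gets 5.
Row's induced payoffs are 4, 0, 5, so Row commits to B. Subgame-perfect outcome: (B, Z) with payoffs (5, 9).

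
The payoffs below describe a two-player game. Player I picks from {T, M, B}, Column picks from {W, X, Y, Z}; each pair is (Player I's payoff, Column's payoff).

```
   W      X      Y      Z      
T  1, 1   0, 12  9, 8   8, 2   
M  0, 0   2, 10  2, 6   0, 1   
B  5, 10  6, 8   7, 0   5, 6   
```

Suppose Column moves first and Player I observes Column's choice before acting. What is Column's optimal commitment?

W

Solve by backward induction (Column leads).
- W: BR = B, leader payoff 10.
- X: BR = B, leader payoff 8.
- Y: BR = T, leader payoff 8.
- Z: BR = T, leader payoff 2.
Column's induced payoffs are 10, 8, 8, 2, so Column commits to W. Subgame-perfect outcome: (B, W) with payoffs (5, 10).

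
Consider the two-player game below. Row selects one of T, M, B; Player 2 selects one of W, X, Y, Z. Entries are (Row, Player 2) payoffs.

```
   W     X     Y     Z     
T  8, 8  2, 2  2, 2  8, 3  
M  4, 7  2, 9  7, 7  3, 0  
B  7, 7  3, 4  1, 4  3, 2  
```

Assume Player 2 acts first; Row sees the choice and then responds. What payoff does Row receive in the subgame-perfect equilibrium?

Backward induction with Player 2 moving first.
- W → Row plays T (best of 8, 4, 7); Player 2 gets 8.
- X → Row plays B (best of 2, 2, 3); Player 2 gets 4.
- Y → Row plays M (best of 2, 7, 1); Player 2 gets 7.
- Z → Row plays T (best of 8, 3, 3); Player 2 gets 3.
Among 8, 4, 7, 3, the best is 8 at W. Subgame-perfect outcome: (T, W) with payoffs (8, 8).

8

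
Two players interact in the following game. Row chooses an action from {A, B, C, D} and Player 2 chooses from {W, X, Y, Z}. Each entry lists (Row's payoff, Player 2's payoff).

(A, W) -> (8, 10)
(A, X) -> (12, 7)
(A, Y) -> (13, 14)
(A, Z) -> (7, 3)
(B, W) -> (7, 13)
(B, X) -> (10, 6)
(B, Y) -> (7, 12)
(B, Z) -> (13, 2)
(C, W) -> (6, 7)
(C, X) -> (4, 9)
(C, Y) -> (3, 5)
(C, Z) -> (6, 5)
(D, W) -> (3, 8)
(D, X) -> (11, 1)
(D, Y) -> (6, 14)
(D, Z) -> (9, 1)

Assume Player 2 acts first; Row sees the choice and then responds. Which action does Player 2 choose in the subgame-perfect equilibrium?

Row best-responds to each possible Player 2 move:
- W: Row compares 8, 7, 6, 3 and picks A; Player 2 would get 10.
- X: Row compares 12, 10, 4, 11 and picks A; Player 2 would get 7.
- Y: Row compares 13, 7, 3, 6 and picks A; Player 2 would get 14.
- Z: Row compares 7, 13, 6, 9 and picks B; Player 2 would get 2.
Maximizing over 10, 7, 14, 2, Player 2 chooses Y. Subgame-perfect outcome: (A, Y) with payoffs (13, 14).

Y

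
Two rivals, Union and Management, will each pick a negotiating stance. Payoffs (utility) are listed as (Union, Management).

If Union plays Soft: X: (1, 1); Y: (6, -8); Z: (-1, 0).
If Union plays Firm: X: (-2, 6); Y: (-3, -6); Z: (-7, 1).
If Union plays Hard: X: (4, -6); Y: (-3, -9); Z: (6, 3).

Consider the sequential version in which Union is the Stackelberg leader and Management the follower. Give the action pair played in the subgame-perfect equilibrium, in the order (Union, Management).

(Hard, Z)

Backward induction with Union moving first.
- Soft: BR = X, leader payoff 1.
- Firm: BR = X, leader payoff -2.
- Hard: BR = Z, leader payoff 6.
Among 1, -2, 6, the best is 6 at Hard. Subgame-perfect outcome: (Hard, Z) with payoffs (6, 3).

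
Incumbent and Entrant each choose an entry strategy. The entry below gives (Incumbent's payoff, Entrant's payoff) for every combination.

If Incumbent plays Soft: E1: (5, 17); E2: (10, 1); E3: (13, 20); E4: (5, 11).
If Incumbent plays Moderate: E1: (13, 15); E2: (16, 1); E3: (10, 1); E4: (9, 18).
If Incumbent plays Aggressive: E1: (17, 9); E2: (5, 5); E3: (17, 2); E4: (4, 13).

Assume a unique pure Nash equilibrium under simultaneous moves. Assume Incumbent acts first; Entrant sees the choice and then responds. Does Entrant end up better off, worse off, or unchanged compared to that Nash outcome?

Work backward from Entrant's decision.
- Soft → Entrant plays E3 (best of 17, 1, 20, 11); Incumbent gets 13.
- Moderate → Entrant plays E4 (best of 15, 1, 1, 18); Incumbent gets 9.
- Aggressive → Entrant plays E4 (best of 9, 5, 2, 13); Incumbent gets 4.
Incumbent's induced payoffs are 13, 9, 4, so Incumbent commits to Soft. Subgame-perfect outcome: (Soft, E3) with payoffs (13, 20).
Under simultaneous play:
Incumbent's best replies: E1→Aggressive; E2→Moderate; E3→Aggressive; E4→Moderate.
Entrant's best replies: Soft→E3; Moderate→E4; Aggressive→E4.
Only (Moderate, E4) has each player best-responding; Nash payoffs (9, 18).
Entrant earns 20 sequentially versus 18 at the Nash outcome: better off.

better off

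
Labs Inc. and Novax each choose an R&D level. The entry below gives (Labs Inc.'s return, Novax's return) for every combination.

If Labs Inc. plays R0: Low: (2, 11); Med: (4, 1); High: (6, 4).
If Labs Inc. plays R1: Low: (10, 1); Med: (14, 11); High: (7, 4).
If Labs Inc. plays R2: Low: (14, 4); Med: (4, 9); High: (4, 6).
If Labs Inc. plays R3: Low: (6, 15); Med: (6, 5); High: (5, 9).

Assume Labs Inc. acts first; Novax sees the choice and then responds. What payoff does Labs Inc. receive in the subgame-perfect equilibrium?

Backward induction with Labs Inc. moving first.
- R0: BR = Low, leader payoff 2.
- R1: BR = Med, leader payoff 14.
- R2: BR = Med, leader payoff 4.
- R3: BR = Low, leader payoff 6.
Maximizing over 2, 14, 4, 6, Labs Inc. chooses R1. Subgame-perfect outcome: (R1, Med) with payoffs (14, 11).

14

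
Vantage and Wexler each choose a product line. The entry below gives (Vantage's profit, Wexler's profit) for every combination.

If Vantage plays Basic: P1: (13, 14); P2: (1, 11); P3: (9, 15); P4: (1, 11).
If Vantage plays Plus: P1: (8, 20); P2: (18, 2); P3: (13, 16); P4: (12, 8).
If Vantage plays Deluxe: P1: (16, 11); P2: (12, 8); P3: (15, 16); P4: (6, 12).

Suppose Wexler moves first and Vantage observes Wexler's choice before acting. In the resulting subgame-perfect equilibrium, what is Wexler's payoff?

16

Vantage best-responds to each possible Wexler move:
- P1 → Vantage plays Deluxe (best of 13, 8, 16); Wexler gets 11.
- P2 → Vantage plays Plus (best of 1, 18, 12); Wexler gets 2.
- P3 → Vantage plays Deluxe (best of 9, 13, 15); Wexler gets 16.
- P4 → Vantage plays Plus (best of 1, 12, 6); Wexler gets 8.
Maximizing over 11, 2, 16, 8, Wexler chooses P3. Subgame-perfect outcome: (Deluxe, P3) with payoffs (15, 16).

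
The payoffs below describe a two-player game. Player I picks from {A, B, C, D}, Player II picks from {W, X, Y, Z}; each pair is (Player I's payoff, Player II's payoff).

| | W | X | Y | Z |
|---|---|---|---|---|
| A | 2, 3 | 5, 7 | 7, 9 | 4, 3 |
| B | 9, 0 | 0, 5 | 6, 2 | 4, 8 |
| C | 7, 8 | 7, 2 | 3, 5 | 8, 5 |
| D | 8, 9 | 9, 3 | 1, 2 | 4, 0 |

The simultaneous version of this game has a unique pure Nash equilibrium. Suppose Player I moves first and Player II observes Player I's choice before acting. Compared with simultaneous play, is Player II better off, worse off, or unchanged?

Backward induction with Player I moving first.
- A: Player II compares 3, 7, 9, 3 and picks Y; Player I would get 7.
- B: Player II compares 0, 5, 2, 8 and picks Z; Player I would get 4.
- C: Player II compares 8, 2, 5, 5 and picks W; Player I would get 7.
- D: Player II compares 9, 3, 2, 0 and picks W; Player I would get 8.
Among 7, 4, 7, 8, the best is 8 at D. Subgame-perfect outcome: (D, W) with payoffs (8, 9).
For the simultaneous game, intersect best replies.
Player I's best replies: W→B; X→D; Y→A; Z→C.
Player II's best replies: A→Y; B→Z; C→W; D→W.
The unique mutual best reply is (A, Y), giving (7, 9).
Player II earns 9 sequentially versus 9 at the Nash outcome: unchanged.

unchanged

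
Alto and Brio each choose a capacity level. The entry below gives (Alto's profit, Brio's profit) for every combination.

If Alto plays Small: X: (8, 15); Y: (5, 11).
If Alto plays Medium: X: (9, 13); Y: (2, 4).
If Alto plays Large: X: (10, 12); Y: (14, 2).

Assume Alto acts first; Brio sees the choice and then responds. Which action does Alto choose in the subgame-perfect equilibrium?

Backward induction with Alto moving first.
- Small → Brio plays X (best of 15, 11); Alto gets 8.
- Medium → Brio plays X (best of 13, 4); Alto gets 9.
- Large → Brio plays X (best of 12, 2); Alto gets 10.
Alto's induced payoffs are 8, 9, 10, so Alto commits to Large. Subgame-perfect outcome: (Large, X) with payoffs (10, 12).

Large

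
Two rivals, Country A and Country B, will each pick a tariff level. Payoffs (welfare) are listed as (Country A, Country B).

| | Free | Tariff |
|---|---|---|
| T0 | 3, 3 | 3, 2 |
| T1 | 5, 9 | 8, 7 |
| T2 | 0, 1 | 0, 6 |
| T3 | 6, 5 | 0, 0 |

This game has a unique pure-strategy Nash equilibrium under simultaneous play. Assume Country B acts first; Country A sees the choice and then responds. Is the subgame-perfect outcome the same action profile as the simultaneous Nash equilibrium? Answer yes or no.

no

Country A best-responds to each possible Country B move:
- Free: BR = T3, leader payoff 5.
- Tariff: BR = T1, leader payoff 7.
Country B's induced payoffs are 5, 7, so Country B commits to Tariff. Subgame-perfect outcome: (T1, Tariff) with payoffs (8, 7).
Now find the simultaneous Nash equilibrium.
Country A's best replies: Free→T3; Tariff→T1.
Country B's best replies: T0→Free; T1→Free; T2→Tariff; T3→Free.
Only (T3, Free) has each player best-responding; Nash payoffs (6, 5).
Sequential outcome (T1, Tariff) differs from the Nash profile (T3, Free).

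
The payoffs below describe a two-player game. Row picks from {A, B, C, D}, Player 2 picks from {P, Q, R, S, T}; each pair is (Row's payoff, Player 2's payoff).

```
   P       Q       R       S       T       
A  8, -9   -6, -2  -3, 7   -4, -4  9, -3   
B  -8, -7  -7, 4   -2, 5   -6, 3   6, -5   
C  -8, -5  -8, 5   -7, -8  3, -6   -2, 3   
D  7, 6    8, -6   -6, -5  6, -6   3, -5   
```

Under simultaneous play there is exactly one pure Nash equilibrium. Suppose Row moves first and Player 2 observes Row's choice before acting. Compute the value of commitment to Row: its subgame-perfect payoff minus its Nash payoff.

9

Solve by backward induction (Row leads).
- A: BR = R, leader payoff -3.
- B: BR = R, leader payoff -2.
- C: BR = Q, leader payoff -8.
- D: BR = P, leader payoff 7.
Among -3, -2, -8, 7, the best is 7 at D. Subgame-perfect outcome: (D, P) with payoffs (7, 6).
For the simultaneous game, intersect best replies.
Row's best replies: P→A; Q→D; R→B; S→D; T→A.
Player 2's best replies: A→R; B→R; C→Q; D→P.
Only (B, R) has each player best-responding; Nash payoffs (-2, 5).
Row's commitment gain: 7 − -2 = 9.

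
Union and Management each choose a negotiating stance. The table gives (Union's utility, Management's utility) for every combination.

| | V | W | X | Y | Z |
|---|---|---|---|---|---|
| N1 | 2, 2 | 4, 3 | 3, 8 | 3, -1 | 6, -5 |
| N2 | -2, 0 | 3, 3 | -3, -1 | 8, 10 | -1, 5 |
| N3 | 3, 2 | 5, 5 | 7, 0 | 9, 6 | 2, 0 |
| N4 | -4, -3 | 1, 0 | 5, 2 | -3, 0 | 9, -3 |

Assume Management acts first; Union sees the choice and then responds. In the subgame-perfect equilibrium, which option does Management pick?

Work backward from Union's decision.
- V → Union plays N3 (best of 2, -2, 3, -4); Management gets 2.
- W → Union plays N3 (best of 4, 3, 5, 1); Management gets 5.
- X → Union plays N3 (best of 3, -3, 7, 5); Management gets 0.
- Y → Union plays N3 (best of 3, 8, 9, -3); Management gets 6.
- Z → Union plays N4 (best of 6, -1, 2, 9); Management gets -3.
Among 2, 5, 0, 6, -3, the best is 6 at Y. Subgame-perfect outcome: (N3, Y) with payoffs (9, 6).

Y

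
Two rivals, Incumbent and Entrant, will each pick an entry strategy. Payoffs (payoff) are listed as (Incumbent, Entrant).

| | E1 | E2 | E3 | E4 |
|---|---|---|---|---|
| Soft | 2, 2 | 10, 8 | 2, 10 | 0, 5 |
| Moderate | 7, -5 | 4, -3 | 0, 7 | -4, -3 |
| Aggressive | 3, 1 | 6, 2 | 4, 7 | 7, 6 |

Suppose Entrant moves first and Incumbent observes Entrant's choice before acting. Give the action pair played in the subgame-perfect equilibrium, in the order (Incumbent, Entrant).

(Soft, E2)

Solve by backward induction (Entrant leads).
- E1: Incumbent compares 2, 7, 3 and picks Moderate; Entrant would get -5.
- E2: Incumbent compares 10, 4, 6 and picks Soft; Entrant would get 8.
- E3: Incumbent compares 2, 0, 4 and picks Aggressive; Entrant would get 7.
- E4: Incumbent compares 0, -4, 7 and picks Aggressive; Entrant would get 6.
Maximizing over -5, 8, 7, 6, Entrant chooses E2. Subgame-perfect outcome: (Soft, E2) with payoffs (10, 8).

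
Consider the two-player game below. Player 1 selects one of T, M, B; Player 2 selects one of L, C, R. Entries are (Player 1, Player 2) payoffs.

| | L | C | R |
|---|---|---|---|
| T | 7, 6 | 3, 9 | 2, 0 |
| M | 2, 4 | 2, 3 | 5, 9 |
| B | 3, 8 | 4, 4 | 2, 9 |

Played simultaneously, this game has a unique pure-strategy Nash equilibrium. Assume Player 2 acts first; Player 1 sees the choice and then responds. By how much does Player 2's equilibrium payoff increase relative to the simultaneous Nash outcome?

0

Solve by backward induction (Player 2 leads).
- L → Player 1 plays T (best of 7, 2, 3); Player 2 gets 6.
- C → Player 1 plays B (best of 3, 2, 4); Player 2 gets 4.
- R → Player 1 plays M (best of 2, 5, 2); Player 2 gets 9.
Maximizing over 6, 4, 9, Player 2 chooses R. Subgame-perfect outcome: (M, R) with payoffs (5, 9).
Under simultaneous play:
Player 1's best replies: L→T; C→B; R→M.
Player 2's best replies: T→C; M→R; B→R.
The unique mutual best reply is (M, R), giving (5, 9).
Player 2's commitment gain: 9 − 9 = 0.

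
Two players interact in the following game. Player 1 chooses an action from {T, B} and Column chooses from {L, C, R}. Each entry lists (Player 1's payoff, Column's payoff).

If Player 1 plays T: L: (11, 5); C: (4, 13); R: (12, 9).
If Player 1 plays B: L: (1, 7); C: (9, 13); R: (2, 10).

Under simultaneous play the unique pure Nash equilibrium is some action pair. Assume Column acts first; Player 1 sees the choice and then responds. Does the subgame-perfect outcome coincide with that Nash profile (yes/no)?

yes

Work backward from Player 1's decision.
- L: Player 1 compares 11, 1 and picks T; Column would get 5.
- C: Player 1 compares 4, 9 and picks B; Column would get 13.
- R: Player 1 compares 12, 2 and picks T; Column would get 9.
Among 5, 13, 9, the best is 13 at C. Subgame-perfect outcome: (B, C) with payoffs (9, 13).
For the simultaneous game, intersect best replies.
Player 1's best replies: L→T; C→B; R→T.
Column's best replies: T→C; B→C.
Only (B, C) has each player best-responding; Nash payoffs (9, 13).
Sequential outcome (B, C) coincides with the Nash profile (B, C).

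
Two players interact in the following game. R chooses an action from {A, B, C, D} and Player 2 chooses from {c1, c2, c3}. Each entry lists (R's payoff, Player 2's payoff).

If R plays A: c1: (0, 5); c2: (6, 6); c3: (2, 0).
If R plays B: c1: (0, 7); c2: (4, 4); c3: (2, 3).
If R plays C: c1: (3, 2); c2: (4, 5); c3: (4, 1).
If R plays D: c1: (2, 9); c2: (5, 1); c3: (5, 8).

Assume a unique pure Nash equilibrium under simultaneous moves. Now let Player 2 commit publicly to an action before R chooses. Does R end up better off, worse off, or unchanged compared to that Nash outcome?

worse off

Backward induction with Player 2 moving first.
- c1 → R plays C (best of 0, 0, 3, 2); Player 2 gets 2.
- c2 → R plays A (best of 6, 4, 4, 5); Player 2 gets 6.
- c3 → R plays D (best of 2, 2, 4, 5); Player 2 gets 8.
Maximizing over 2, 6, 8, Player 2 chooses c3. Subgame-perfect outcome: (D, c3) with payoffs (5, 8).
Now find the simultaneous Nash equilibrium.
R's best replies: c1→C; c2→A; c3→D.
Player 2's best replies: A→c2; B→c1; C→c2; D→c1.
Only (A, c2) has each player best-responding; Nash payoffs (6, 6).
R earns 5 sequentially versus 6 at the Nash outcome: worse off.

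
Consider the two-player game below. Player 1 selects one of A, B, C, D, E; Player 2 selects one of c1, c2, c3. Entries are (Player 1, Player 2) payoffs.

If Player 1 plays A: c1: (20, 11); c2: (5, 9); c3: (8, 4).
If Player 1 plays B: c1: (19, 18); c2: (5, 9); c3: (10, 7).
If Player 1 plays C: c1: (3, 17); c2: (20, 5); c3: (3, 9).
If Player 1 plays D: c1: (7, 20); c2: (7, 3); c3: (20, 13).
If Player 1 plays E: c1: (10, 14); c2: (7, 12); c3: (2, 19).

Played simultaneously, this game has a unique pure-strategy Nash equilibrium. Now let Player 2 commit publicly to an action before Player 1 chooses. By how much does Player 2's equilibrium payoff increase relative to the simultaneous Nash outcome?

Player 1 best-responds to each possible Player 2 move:
- c1: Player 1 compares 20, 19, 3, 7, 10 and picks A; Player 2 would get 11.
- c2: Player 1 compares 5, 5, 20, 7, 7 and picks C; Player 2 would get 5.
- c3: Player 1 compares 8, 10, 3, 20, 2 and picks D; Player 2 would get 13.
Among 11, 5, 13, the best is 13 at c3. Subgame-perfect outcome: (D, c3) with payoffs (20, 13).
For the simultaneous game, intersect best replies.
Player 1's best replies: c1→A; c2→C; c3→D.
Player 2's best replies: A→c1; B→c1; C→c1; D→c1; E→c3.
Only (A, c1) has each player best-responding; Nash payoffs (20, 11).
Player 2's commitment gain: 13 − 11 = 2.

2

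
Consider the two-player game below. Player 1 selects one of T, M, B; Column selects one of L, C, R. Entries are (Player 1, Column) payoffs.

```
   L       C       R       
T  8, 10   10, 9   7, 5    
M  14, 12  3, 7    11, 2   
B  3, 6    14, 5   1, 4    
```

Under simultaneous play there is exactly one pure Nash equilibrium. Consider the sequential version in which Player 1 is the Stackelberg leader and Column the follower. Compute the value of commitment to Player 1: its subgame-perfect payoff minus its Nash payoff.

Solve by backward induction (Player 1 leads).
- T: BR = L, leader payoff 8.
- M: BR = L, leader payoff 14.
- B: BR = L, leader payoff 3.
Maximizing over 8, 14, 3, Player 1 chooses M. Subgame-perfect outcome: (M, L) with payoffs (14, 12).
Now find the simultaneous Nash equilibrium.
Player 1's best replies: L→M; C→B; R→M.
Column's best replies: T→L; M→L; B→L.
Only (M, L) has each player best-responding; Nash payoffs (14, 12).
Player 1's commitment gain: 14 − 14 = 0.

0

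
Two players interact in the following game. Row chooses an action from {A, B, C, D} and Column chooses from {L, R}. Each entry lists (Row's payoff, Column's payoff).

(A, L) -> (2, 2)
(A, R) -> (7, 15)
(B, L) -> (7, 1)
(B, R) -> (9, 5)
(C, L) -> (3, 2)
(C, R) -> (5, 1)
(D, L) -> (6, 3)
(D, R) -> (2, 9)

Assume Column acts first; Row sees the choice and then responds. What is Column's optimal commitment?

R

Solve by backward induction (Column leads).
- L: BR = B, leader payoff 1.
- R: BR = B, leader payoff 5.
Maximizing over 1, 5, Column chooses R. Subgame-perfect outcome: (B, R) with payoffs (9, 5).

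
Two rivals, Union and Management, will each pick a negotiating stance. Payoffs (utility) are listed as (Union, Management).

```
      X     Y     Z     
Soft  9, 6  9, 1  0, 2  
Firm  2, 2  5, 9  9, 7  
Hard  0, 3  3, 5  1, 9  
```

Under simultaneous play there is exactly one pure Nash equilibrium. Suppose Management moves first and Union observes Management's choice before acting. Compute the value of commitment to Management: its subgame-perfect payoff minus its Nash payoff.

1

Work backward from Union's decision.
- X: Union compares 9, 2, 0 and picks Soft; Management would get 6.
- Y: Union compares 9, 5, 3 and picks Soft; Management would get 1.
- Z: Union compares 0, 9, 1 and picks Firm; Management would get 7.
Among 6, 1, 7, the best is 7 at Z. Subgame-perfect outcome: (Firm, Z) with payoffs (9, 7).
For the simultaneous game, intersect best replies.
Union's best replies: X→Soft; Y→Soft; Z→Firm.
Management's best replies: Soft→X; Firm→Y; Hard→Z.
Only (Soft, X) has each player best-responding; Nash payoffs (9, 6).
Management's commitment gain: 7 − 6 = 1.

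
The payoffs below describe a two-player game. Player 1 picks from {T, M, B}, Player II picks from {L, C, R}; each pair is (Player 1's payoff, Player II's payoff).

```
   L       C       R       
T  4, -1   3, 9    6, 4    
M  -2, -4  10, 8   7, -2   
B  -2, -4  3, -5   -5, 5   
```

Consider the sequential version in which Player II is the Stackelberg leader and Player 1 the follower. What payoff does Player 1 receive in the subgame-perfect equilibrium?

Backward induction with Player II moving first.
- L: BR = T, leader payoff -1.
- C: BR = M, leader payoff 8.
- R: BR = M, leader payoff -2.
Maximizing over -1, 8, -2, Player II chooses C. Subgame-perfect outcome: (M, C) with payoffs (10, 8).

10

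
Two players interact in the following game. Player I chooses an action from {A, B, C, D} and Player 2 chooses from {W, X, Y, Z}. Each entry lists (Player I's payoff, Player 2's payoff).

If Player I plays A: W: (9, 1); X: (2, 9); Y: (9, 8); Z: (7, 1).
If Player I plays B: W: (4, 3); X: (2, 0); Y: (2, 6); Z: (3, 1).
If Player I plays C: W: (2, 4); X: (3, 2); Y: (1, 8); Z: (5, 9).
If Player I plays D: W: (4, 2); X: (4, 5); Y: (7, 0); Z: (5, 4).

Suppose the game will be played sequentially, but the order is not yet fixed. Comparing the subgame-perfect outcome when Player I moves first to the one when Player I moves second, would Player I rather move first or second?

If Player I leads: Player 2's best replies are A→X, B→Y, C→Z, D→X; Player I's induced payoffs 2, 2, 5, 4; outcome (C, Z), payoffs (5, 9).
If Player 2 leads: Player I's best replies are W→A, X→D, Y→A, Z→A; Player 2's induced payoffs 1, 5, 8, 1; outcome (A, Y), payoffs (9, 8).
Player I gets 5 moving first and 9 moving second, so Player I prefers to move second.

second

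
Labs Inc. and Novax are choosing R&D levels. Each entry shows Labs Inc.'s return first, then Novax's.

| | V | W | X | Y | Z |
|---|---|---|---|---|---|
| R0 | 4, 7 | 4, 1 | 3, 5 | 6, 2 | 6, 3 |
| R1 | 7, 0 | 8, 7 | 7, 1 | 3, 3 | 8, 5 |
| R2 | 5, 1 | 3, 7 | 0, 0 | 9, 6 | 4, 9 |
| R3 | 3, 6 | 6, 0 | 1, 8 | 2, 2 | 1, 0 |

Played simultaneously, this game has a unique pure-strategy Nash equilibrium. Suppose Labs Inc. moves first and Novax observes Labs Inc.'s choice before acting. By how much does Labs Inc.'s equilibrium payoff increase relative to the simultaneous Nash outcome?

0

Novax best-responds to each possible Labs Inc. move:
- R0 → Novax plays V (best of 7, 1, 5, 2, 3); Labs Inc. gets 4.
- R1 → Novax plays W (best of 0, 7, 1, 3, 5); Labs Inc. gets 8.
- R2 → Novax plays Z (best of 1, 7, 0, 6, 9); Labs Inc. gets 4.
- R3 → Novax plays X (best of 6, 0, 8, 2, 0); Labs Inc. gets 1.
Maximizing over 4, 8, 4, 1, Labs Inc. chooses R1. Subgame-perfect outcome: (R1, W) with payoffs (8, 7).
Under simultaneous play:
Labs Inc.'s best replies: V→R1; W→R1; X→R1; Y→R2; Z→R1.
Novax's best replies: R0→V; R1→W; R2→Z; R3→X.
Only (R1, W) has each player best-responding; Nash payoffs (8, 7).
Labs Inc.'s commitment gain: 8 − 8 = 0.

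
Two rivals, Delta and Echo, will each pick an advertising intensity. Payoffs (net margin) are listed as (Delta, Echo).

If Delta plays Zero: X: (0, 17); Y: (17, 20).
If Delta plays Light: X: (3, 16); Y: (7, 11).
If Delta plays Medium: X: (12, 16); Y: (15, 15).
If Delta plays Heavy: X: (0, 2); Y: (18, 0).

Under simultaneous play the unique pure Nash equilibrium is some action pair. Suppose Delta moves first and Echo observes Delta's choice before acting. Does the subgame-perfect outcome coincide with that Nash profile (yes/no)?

no

Echo best-responds to each possible Delta move:
- Zero → Echo plays Y (best of 17, 20); Delta gets 17.
- Light → Echo plays X (best of 16, 11); Delta gets 3.
- Medium → Echo plays X (best of 16, 15); Delta gets 12.
- Heavy → Echo plays X (best of 2, 0); Delta gets 0.
Among 17, 3, 12, 0, the best is 17 at Zero. Subgame-perfect outcome: (Zero, Y) with payoffs (17, 20).
Now find the simultaneous Nash equilibrium.
Delta's best replies: X→Medium; Y→Heavy.
Echo's best replies: Zero→Y; Light→X; Medium→X; Heavy→X.
Only (Medium, X) has each player best-responding; Nash payoffs (12, 16).
Sequential outcome (Zero, Y) differs from the Nash profile (Medium, X).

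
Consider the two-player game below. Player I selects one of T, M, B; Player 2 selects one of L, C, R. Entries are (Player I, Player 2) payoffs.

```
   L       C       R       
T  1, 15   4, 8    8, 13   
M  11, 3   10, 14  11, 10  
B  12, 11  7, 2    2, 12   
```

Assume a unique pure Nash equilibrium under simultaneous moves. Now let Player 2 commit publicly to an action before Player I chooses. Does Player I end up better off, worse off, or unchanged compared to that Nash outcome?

Work backward from Player I's decision.
- L: Player I compares 1, 11, 12 and picks B; Player 2 would get 11.
- C: Player I compares 4, 10, 7 and picks M; Player 2 would get 14.
- R: Player I compares 8, 11, 2 and picks M; Player 2 would get 10.
Among 11, 14, 10, the best is 14 at C. Subgame-perfect outcome: (M, C) with payoffs (10, 14).
Under simultaneous play:
Player I's best replies: L→B; C→M; R→M.
Player 2's best replies: T→L; M→C; B→R.
Only (M, C) has each player best-responding; Nash payoffs (10, 14).
Player I earns 10 sequentially versus 10 at the Nash outcome: unchanged.

unchanged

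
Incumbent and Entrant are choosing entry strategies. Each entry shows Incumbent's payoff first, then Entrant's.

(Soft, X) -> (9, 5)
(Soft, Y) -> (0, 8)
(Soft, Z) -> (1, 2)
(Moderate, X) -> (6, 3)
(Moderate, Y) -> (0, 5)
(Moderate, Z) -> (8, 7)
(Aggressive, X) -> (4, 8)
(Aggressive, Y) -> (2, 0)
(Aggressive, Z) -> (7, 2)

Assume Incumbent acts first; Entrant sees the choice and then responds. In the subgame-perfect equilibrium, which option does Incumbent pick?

Moderate

Entrant best-responds to each possible Incumbent move:
- Soft: BR = Y, leader payoff 0.
- Moderate: BR = Z, leader payoff 8.
- Aggressive: BR = X, leader payoff 4.
Maximizing over 0, 8, 4, Incumbent chooses Moderate. Subgame-perfect outcome: (Moderate, Z) with payoffs (8, 7).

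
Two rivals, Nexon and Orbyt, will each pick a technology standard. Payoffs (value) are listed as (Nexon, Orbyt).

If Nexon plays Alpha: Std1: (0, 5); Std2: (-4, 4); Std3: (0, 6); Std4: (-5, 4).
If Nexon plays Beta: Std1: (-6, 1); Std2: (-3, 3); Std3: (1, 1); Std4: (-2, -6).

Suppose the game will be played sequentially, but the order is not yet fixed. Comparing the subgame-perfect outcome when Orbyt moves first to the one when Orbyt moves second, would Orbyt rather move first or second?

If Nexon leads: Orbyt's best replies are Alpha→Std3, Beta→Std2; Nexon's induced payoffs 0, -3; outcome (Alpha, Std3), payoffs (0, 6).
If Orbyt leads: Nexon's best replies are Std1→Alpha, Std2→Beta, Std3→Beta, Std4→Beta; Orbyt's induced payoffs 5, 3, 1, -6; outcome (Alpha, Std1), payoffs (0, 5).
Orbyt gets 5 moving first and 6 moving second, so Orbyt prefers to move second.

second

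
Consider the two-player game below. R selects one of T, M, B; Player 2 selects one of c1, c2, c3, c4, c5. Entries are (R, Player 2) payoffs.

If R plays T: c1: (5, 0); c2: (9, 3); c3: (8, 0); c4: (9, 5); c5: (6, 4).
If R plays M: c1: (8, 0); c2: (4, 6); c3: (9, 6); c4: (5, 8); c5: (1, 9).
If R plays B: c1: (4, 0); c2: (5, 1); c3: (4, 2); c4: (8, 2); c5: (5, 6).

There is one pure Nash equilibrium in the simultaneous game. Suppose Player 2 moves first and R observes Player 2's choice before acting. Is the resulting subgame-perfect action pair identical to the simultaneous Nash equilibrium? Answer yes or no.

no

Work backward from R's decision.
- c1: BR = M, leader payoff 0.
- c2: BR = T, leader payoff 3.
- c3: BR = M, leader payoff 6.
- c4: BR = T, leader payoff 5.
- c5: BR = T, leader payoff 4.
Player 2's induced payoffs are 0, 3, 6, 5, 4, so Player 2 commits to c3. Subgame-perfect outcome: (M, c3) with payoffs (9, 6).
Now find the simultaneous Nash equilibrium.
R's best replies: c1→M; c2→T; c3→M; c4→T; c5→T.
Player 2's best replies: T→c4; M→c5; B→c5.
Only (T, c4) has each player best-responding; Nash payoffs (9, 5).
Sequential outcome (M, c3) differs from the Nash profile (T, c4).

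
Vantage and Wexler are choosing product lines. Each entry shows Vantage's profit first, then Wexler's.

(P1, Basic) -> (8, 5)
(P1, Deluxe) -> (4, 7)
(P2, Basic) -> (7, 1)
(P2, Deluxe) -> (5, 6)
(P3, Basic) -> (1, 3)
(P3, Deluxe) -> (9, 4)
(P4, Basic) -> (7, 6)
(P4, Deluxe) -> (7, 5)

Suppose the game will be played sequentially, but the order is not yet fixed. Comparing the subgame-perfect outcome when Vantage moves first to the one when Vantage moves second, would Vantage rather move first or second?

first

If Vantage leads: Wexler's best replies are P1→Deluxe, P2→Deluxe, P3→Deluxe, P4→Basic; Vantage's induced payoffs 4, 5, 9, 7; outcome (P3, Deluxe), payoffs (9, 4).
If Wexler leads: Vantage's best replies are Basic→P1, Deluxe→P3; Wexler's induced payoffs 5, 4; outcome (P1, Basic), payoffs (8, 5).
Vantage gets 9 moving first and 8 moving second, so Vantage prefers to move first.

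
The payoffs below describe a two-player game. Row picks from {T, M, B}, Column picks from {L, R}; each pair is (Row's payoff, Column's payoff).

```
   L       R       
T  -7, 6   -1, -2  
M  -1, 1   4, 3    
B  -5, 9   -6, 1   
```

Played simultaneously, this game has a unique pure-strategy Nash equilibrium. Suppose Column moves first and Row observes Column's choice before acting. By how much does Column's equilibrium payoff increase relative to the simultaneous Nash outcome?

Solve by backward induction (Column leads).
- L → Row plays M (best of -7, -1, -5); Column gets 1.
- R → Row plays M (best of -1, 4, -6); Column gets 3.
Maximizing over 1, 3, Column chooses R. Subgame-perfect outcome: (M, R) with payoffs (4, 3).
Under simultaneous play:
Row's best replies: L→M; R→M.
Column's best replies: T→L; M→R; B→L.
Only (M, R) has each player best-responding; Nash payoffs (4, 3).
Column's commitment gain: 3 − 3 = 0.

0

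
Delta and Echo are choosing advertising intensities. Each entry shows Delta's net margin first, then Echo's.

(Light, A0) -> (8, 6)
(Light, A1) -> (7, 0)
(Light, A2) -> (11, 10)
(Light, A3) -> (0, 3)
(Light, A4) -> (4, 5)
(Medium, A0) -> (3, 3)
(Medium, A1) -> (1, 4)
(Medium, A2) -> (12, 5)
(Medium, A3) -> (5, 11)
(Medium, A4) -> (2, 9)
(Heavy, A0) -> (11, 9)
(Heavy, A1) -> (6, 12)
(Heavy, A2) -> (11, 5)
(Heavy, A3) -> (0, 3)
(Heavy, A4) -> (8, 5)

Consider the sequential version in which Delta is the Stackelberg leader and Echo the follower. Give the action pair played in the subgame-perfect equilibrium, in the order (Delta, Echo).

Echo best-responds to each possible Delta move:
- Light: Echo compares 6, 0, 10, 3, 5 and picks A2; Delta would get 11.
- Medium: Echo compares 3, 4, 5, 11, 9 and picks A3; Delta would get 5.
- Heavy: Echo compares 9, 12, 5, 3, 5 and picks A1; Delta would get 6.
Among 11, 5, 6, the best is 11 at Light. Subgame-perfect outcome: (Light, A2) with payoffs (11, 10).

(Light, A2)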